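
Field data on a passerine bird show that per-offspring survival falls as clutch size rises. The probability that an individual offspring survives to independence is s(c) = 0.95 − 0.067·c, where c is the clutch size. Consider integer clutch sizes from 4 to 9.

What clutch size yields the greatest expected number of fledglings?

7

Expected fledglings = c × s(c):
  c=4: 4 × 0.682 = 2.728
  c=5: 5 × 0.615 = 3.075
  c=6: 6 × 0.548 = 3.288
  c=7: 7 × 0.481 = 3.367
  c=8: 8 × 0.414 = 3.312
  c=9: 9 × 0.347 = 3.123
Maximum at c = 7 (3.367 fledglings).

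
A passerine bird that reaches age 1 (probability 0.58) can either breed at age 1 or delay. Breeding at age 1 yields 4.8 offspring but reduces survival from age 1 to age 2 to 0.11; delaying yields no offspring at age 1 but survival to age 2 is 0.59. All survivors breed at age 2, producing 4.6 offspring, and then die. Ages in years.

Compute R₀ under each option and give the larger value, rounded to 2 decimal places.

breed at age 1: R₀ = 0.58 × (4.8 + 0.11 × 4.6) = 0.58 × 5.3060 = 3.0775
delay to age 2: R₀ = 0.58 × (0.59 × 4.6) = 0.58 × 2.7140 = 1.5741
Higher: breed at age 1 (3.0775).

3.08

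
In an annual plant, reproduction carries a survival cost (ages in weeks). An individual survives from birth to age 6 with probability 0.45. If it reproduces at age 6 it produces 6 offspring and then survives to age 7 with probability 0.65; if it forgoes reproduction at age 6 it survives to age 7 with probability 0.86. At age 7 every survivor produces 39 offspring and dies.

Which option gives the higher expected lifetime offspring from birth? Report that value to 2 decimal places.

15.09

breed at age 6: R₀ = 0.45 × (6 + 0.65 × 39) = 0.45 × 31.3500 = 14.1075
delay to age 7: R₀ = 0.45 × (0.86 × 39) = 0.45 × 33.5400 = 15.0930
Higher: delay to age 7 (15.0930).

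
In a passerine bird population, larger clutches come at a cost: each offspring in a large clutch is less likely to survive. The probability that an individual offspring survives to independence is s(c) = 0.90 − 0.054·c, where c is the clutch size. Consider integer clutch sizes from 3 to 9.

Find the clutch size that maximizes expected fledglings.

8

Expected fledglings = c × s(c):
  c=3: 3 × 0.738 = 2.214
  c=4: 4 × 0.684 = 2.736
  c=5: 5 × 0.630 = 3.150
  c=6: 6 × 0.576 = 3.456
  c=7: 7 × 0.522 = 3.654
  c=8: 8 × 0.468 = 3.744
  c=9: 9 × 0.414 = 3.726
Maximum at c = 8 (3.744 fledglings).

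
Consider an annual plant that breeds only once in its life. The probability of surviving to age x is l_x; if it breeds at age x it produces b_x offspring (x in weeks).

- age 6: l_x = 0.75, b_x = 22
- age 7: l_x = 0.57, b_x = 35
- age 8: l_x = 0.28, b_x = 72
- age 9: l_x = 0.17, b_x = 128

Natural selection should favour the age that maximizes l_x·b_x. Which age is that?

Expected offspring if breeding at age x = l_x × b_x:
  age 6: 0.75 × 22 = 16.500
  age 7: 0.57 × 35 = 19.950
  age 8: 0.28 × 72 = 20.160
  age 9: 0.17 × 128 = 21.760
Maximum at age 9 (21.760).

9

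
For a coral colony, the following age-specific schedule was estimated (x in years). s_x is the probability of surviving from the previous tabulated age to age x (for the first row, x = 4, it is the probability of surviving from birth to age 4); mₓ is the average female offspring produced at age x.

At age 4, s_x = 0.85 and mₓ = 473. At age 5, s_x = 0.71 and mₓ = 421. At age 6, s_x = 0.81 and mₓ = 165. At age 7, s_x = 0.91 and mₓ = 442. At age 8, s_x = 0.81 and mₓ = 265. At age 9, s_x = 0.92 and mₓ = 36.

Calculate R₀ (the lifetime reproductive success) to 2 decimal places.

1040.82

Survivorship from birth: l_x = s_4·s_5·…·s_x.
  l_4 = 0.85000
  l_5 = 0.60350
  l_6 = 0.48883
  l_7 = 0.44484
  l_8 = 0.36032
  l_9 = 0.33149
R₀ = Σ l_x mₓ:
  age 4: 0.85000 × 473 = 402.0500
  age 5: 0.60350 × 421 = 254.0735
  age 6: 0.48883 × 165 = 80.6569
  age 7: 0.44484 × 442 = 196.6193
  age 8: 0.36032 × 265 = 95.4848
  age 9: 0.33149 × 36 = 11.9336
R₀ = 402.0500 + 254.0735 + 80.6569 + 196.6193 + 95.4848 + 11.9336 = 1040.8182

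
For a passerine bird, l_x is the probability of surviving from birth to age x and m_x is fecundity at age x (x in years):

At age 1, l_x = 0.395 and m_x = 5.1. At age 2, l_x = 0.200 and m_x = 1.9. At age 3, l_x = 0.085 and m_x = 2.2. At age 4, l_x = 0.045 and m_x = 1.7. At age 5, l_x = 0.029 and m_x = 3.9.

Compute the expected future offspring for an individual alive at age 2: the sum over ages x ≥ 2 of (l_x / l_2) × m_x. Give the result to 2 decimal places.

3.78

l_2 = 0.200. Conditional survival from age 2 to x is l_x / l_2.
  x=2: (0.200/0.200) × 1.9 = 1.9000
  x=3: (0.085/0.200) × 2.2 = 0.9350
  x=4: (0.045/0.200) × 1.7 = 0.3825
  x=5: (0.029/0.200) × 3.9 = 0.5655
Sum = 1.9000 + 0.9350 + 0.3825 + 0.5655 = 3.7830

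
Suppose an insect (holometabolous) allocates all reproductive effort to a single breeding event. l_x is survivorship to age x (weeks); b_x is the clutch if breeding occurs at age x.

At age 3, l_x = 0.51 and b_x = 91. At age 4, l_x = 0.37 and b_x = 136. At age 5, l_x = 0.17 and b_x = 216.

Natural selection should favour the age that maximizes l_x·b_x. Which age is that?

Expected offspring if breeding at age x = l_x × b_x:
  age 3: 0.51 × 91 = 46.410
  age 4: 0.37 × 136 = 50.320
  age 5: 0.17 × 216 = 36.720
Maximum at age 4 (50.320).

4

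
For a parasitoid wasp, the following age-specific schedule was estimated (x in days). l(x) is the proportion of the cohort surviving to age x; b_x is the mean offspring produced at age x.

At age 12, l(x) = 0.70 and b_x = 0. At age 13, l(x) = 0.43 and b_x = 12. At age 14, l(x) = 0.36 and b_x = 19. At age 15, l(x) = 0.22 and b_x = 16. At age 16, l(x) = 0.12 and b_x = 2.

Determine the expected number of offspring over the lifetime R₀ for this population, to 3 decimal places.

R₀ = Σ l(x) b_x:
  age 12: 0.70 × 0 = 0.0000
  age 13: 0.43 × 12 = 5.1600
  age 14: 0.36 × 19 = 6.8400
  age 15: 0.22 × 16 = 3.5200
  age 16: 0.12 × 2 = 0.2400
R₀ = 0.0000 + 5.1600 + 6.8400 + 3.5200 + 0.2400 = 15.7600

15.760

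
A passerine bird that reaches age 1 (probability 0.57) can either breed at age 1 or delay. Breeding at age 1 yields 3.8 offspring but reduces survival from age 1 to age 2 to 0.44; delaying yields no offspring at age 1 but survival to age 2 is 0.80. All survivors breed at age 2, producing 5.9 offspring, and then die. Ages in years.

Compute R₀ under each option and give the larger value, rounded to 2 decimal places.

3.65

breed at age 1: R₀ = 0.57 × (3.8 + 0.44 × 5.9) = 0.57 × 6.3960 = 3.6457
delay to age 2: R₀ = 0.57 × (0.80 × 5.9) = 0.57 × 4.7200 = 2.6904
Higher: breed at age 1 (3.6457).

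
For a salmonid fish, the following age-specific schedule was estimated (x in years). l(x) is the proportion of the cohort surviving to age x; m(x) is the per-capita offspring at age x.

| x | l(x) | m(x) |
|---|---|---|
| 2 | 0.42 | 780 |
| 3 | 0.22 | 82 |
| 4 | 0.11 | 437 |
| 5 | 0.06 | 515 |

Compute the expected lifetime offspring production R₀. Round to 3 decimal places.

R₀ = Σ l(x) m(x):
  age 2: 0.42 × 780 = 327.6000
  age 3: 0.22 × 82 = 18.0400
  age 4: 0.11 × 437 = 48.0700
  age 5: 0.06 × 515 = 30.9000
R₀ = 327.6000 + 18.0400 + 48.0700 + 30.9000 = 424.6100

424.610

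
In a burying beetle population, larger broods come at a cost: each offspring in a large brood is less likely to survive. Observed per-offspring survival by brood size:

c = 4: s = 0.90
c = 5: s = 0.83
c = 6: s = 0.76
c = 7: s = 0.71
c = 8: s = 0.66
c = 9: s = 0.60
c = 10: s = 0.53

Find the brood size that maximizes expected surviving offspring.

Expected surviving offspring = c × s(c):
  c=4: 4 × 0.90 = 3.600
  c=5: 5 × 0.83 = 4.150
  c=6: 6 × 0.76 = 4.560
  c=7: 7 × 0.71 = 4.970
  c=8: 8 × 0.66 = 5.280
  c=9: 9 × 0.60 = 5.400
  c=10: 10 × 0.53 = 5.300
Maximum at c = 9 (5.400 surviving offspring).

9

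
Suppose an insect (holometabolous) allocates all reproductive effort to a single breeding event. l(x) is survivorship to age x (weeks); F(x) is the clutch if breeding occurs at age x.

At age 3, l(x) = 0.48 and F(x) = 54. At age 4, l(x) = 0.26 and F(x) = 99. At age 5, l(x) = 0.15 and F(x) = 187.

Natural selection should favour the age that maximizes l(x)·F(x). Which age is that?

5

Expected offspring if breeding at age x = l(x) × F(x):
  age 3: 0.48 × 54 = 25.920
  age 4: 0.26 × 99 = 25.740
  age 5: 0.15 × 187 = 28.050
Maximum at age 5 (28.050).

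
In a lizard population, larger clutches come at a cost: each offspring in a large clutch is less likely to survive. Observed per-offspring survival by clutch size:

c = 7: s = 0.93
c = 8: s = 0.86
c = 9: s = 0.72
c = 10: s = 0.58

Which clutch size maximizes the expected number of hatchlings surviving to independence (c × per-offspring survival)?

8

Expected hatchlings surviving to independence = c × s(c):
  c=7: 7 × 0.93 = 6.510
  c=8: 8 × 0.86 = 6.880
  c=9: 9 × 0.72 = 6.480
  c=10: 10 × 0.58 = 5.800
Maximum at c = 8 (6.880 hatchlings surviving to independence).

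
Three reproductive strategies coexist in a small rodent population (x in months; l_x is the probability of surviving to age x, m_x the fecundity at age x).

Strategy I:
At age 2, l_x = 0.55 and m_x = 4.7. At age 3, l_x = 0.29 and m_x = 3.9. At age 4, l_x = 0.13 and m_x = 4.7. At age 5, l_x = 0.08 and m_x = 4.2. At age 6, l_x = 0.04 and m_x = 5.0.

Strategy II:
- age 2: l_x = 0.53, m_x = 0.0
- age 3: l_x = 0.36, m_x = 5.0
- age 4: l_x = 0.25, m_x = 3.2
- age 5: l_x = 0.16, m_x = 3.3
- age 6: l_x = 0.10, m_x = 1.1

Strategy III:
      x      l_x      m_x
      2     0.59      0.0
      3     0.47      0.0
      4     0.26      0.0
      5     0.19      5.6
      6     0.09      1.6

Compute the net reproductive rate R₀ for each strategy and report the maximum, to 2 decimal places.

4.86

Strategy I: R₀ = 0.55×4.7 + 0.29×3.9 + 0.13×4.7 + 0.08×4.2 + 0.04×5.0 = 4.8630
Strategy II: R₀ = 0.53×0.0 + 0.36×5.0 + 0.25×3.2 + 0.16×3.3 + 0.10×1.1 = 3.2380
Strategy III: R₀ = 0.59×0.0 + 0.47×0.0 + 0.26×0.0 + 0.19×5.6 + 0.09×1.6 = 1.2080
Highest R₀: strategy I with 4.8630.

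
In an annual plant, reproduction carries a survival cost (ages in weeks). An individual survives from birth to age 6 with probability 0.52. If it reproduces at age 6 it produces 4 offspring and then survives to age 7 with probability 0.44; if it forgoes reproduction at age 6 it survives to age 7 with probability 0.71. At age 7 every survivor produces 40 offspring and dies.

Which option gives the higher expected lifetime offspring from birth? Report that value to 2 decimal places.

14.77

breed at age 6: R₀ = 0.52 × (4 + 0.44 × 40) = 0.52 × 21.6000 = 11.2320
delay to age 7: R₀ = 0.52 × (0.71 × 40) = 0.52 × 28.4000 = 14.7680
Higher: delay to age 7 (14.7680).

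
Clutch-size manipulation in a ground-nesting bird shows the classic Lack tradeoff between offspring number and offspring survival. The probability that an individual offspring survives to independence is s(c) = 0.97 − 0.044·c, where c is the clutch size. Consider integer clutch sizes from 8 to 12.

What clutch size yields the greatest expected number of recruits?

11

Expected recruits = c × s(c):
  c=8: 8 × 0.618 = 4.944
  c=9: 9 × 0.574 = 5.166
  c=10: 10 × 0.530 = 5.300
  c=11: 11 × 0.486 = 5.346
  c=12: 12 × 0.442 = 5.304
Maximum at c = 11 (5.346 recruits).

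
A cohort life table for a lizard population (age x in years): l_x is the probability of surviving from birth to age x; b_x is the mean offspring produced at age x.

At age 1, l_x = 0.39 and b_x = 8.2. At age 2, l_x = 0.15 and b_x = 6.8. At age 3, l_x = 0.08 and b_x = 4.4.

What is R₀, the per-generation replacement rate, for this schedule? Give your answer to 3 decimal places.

4.570

R₀ = Σ l_x b_x:
  age 1: 0.39 × 8.2 = 3.1980
  age 2: 0.15 × 6.8 = 1.0200
  age 3: 0.08 × 4.4 = 0.3520
R₀ = 3.1980 + 1.0200 + 0.3520 = 4.5700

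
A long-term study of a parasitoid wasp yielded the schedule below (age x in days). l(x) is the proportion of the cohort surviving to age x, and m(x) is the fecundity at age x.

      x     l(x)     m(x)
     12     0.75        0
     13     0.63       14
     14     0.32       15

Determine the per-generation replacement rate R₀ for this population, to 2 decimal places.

R₀ = Σ l(x) m(x):
  age 12: 0.75 × 0 = 0.0000
  age 13: 0.63 × 14 = 8.8200
  age 14: 0.32 × 15 = 4.8000
R₀ = 0.0000 + 8.8200 + 4.8000 = 13.6200

13.62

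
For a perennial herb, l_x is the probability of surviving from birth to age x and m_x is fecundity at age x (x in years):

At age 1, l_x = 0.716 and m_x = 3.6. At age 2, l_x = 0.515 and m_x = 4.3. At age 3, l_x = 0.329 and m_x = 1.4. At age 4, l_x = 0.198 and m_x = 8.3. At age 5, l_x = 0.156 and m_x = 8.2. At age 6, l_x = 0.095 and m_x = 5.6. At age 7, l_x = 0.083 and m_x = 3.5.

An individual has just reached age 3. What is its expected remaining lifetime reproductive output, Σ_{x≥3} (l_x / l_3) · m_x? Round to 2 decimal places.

l_3 = 0.329. Conditional survival from age 3 to x is l_x / l_3.
  x=3: (0.329/0.329) × 1.4 = 1.4000
  x=4: (0.198/0.329) × 8.3 = 4.9951
  x=5: (0.156/0.329) × 8.2 = 3.8881
  x=6: (0.095/0.329) × 5.6 = 1.6170
  x=7: (0.083/0.329) × 3.5 = 0.8830
Sum = 1.4000 + 4.9951 + 3.8881 + 1.6170 + 0.8830 = 12.7833

12.78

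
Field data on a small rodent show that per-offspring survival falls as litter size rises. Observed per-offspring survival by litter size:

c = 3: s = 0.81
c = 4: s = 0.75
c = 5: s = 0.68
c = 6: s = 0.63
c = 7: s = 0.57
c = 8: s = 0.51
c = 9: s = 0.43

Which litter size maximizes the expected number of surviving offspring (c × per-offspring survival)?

8

Expected surviving offspring = c × s(c):
  c=3: 3 × 0.81 = 2.430
  c=4: 4 × 0.75 = 3.000
  c=5: 5 × 0.68 = 3.400
  c=6: 6 × 0.63 = 3.780
  c=7: 7 × 0.57 = 3.990
  c=8: 8 × 0.51 = 4.080
  c=9: 9 × 0.43 = 3.870
Maximum at c = 8 (4.080 surviving offspring).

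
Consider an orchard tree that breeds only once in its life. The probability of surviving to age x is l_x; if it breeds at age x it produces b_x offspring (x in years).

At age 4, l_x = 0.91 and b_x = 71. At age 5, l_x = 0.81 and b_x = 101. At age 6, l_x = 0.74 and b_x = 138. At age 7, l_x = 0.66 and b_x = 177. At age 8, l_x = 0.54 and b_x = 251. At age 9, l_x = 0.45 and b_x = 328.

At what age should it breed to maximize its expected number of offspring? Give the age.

9

Expected offspring if breeding at age x = l_x × b_x:
  age 4: 0.91 × 71 = 64.610
  age 5: 0.81 × 101 = 81.810
  age 6: 0.74 × 138 = 102.120
  age 7: 0.66 × 177 = 116.820
  age 8: 0.54 × 251 = 135.540
  age 9: 0.45 × 328 = 147.600
Maximum at age 9 (147.600).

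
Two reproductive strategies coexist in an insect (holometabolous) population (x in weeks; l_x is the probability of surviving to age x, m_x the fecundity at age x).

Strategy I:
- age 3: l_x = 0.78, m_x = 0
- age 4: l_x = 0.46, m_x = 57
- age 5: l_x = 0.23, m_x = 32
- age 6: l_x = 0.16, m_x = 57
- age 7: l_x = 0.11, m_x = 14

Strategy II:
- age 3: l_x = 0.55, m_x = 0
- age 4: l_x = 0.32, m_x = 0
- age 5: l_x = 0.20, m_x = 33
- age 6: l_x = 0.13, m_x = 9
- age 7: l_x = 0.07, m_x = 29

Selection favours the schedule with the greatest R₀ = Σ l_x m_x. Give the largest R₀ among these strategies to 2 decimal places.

Strategy I: R₀ = 0.78×0 + 0.46×57 + 0.23×32 + 0.16×57 + 0.11×14 = 44.2400
Strategy II: R₀ = 0.55×0 + 0.32×0 + 0.20×33 + 0.13×9 + 0.07×29 = 9.8000
Highest R₀: strategy I with 44.2400.

44.24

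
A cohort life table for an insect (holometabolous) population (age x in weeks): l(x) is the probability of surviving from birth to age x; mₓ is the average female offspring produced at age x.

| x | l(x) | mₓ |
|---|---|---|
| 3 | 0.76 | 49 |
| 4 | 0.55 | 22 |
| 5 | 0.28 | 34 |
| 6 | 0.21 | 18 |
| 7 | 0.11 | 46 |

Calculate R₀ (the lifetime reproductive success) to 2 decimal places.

67.70

R₀ = Σ l(x) mₓ:
  age 3: 0.76 × 49 = 37.2400
  age 4: 0.55 × 22 = 12.1000
  age 5: 0.28 × 34 = 9.5200
  age 6: 0.21 × 18 = 3.7800
  age 7: 0.11 × 46 = 5.0600
R₀ = 37.2400 + 12.1000 + 9.5200 + 3.7800 + 5.0600 = 67.7000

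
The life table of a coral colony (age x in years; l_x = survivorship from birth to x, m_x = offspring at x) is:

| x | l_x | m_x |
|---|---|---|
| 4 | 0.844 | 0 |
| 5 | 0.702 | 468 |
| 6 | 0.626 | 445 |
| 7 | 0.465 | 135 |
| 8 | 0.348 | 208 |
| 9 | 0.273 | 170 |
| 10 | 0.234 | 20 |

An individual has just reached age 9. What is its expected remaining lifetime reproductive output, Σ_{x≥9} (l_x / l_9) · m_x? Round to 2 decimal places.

l_9 = 0.273. Conditional survival from age 9 to x is l_x / l_9.
  x=9: (0.273/0.273) × 170 = 170.0000
  x=10: (0.234/0.273) × 20 = 17.1429
Sum = 170.0000 + 17.1429 = 187.1429

187.14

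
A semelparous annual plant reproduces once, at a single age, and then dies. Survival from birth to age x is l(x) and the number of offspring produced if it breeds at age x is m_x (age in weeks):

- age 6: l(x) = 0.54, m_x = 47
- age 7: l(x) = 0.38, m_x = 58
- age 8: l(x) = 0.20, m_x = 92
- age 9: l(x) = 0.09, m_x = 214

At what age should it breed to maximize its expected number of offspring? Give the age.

Expected offspring if breeding at age x = l(x) × m_x:
  age 6: 0.54 × 47 = 25.380
  age 7: 0.38 × 58 = 22.040
  age 8: 0.20 × 92 = 18.400
  age 9: 0.09 × 214 = 19.260
Maximum at age 6 (25.380).

6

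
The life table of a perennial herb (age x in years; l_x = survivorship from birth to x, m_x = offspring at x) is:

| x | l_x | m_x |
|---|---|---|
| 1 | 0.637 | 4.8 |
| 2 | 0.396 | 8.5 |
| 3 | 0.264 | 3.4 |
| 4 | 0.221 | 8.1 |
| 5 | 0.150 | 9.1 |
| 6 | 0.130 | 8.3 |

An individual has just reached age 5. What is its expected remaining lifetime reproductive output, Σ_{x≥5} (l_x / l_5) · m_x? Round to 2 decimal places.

16.29

l_5 = 0.150. Conditional survival from age 5 to x is l_x / l_5.
  x=5: (0.150/0.150) × 9.1 = 9.1000
  x=6: (0.130/0.150) × 8.3 = 7.1933
Sum = 9.1000 + 7.1933 = 16.2933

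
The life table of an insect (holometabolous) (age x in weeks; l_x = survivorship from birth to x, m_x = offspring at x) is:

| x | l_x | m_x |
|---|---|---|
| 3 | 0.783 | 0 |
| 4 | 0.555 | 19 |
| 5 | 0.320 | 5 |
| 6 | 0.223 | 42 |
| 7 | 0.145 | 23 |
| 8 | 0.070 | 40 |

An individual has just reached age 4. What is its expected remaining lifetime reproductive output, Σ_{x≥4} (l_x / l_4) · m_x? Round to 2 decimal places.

l_4 = 0.555. Conditional survival from age 4 to x is l_x / l_4.
  x=4: (0.555/0.555) × 19 = 19.0000
  x=5: (0.320/0.555) × 5 = 2.8829
  x=6: (0.223/0.555) × 42 = 16.8757
  x=7: (0.145/0.555) × 23 = 6.0090
  x=8: (0.070/0.555) × 40 = 5.0450
Sum = 19.0000 + 2.8829 + 16.8757 + 6.0090 + 5.0450 = 49.8126

49.81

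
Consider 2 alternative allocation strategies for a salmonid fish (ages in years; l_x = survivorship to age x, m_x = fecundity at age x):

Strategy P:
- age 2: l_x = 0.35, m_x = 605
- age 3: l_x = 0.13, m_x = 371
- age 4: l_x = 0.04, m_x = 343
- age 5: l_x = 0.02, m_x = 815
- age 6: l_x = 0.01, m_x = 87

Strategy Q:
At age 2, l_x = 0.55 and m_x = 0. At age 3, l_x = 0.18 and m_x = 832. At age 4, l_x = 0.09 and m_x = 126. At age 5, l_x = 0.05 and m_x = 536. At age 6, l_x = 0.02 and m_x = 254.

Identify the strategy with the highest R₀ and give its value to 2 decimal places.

290.87

Strategy P: R₀ = 0.35×605 + 0.13×371 + 0.04×343 + 0.02×815 + 0.01×87 = 290.8700
Strategy Q: R₀ = 0.55×0 + 0.18×832 + 0.09×126 + 0.05×536 + 0.02×254 = 192.9800
Highest R₀: strategy P with 290.8700.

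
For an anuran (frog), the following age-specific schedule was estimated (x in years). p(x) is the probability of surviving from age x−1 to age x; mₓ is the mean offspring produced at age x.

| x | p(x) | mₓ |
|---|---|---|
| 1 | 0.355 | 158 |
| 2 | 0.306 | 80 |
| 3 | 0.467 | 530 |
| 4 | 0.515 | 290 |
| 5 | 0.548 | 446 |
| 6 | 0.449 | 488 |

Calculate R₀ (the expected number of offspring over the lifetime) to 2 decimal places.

108.77

Survivorship from birth: l_x = p_1·p_2·…·p_x.
  l_1 = 0.35500
  l_2 = 0.10863
  l_3 = 0.05073
  l_4 = 0.02613
  l_5 = 0.01432
  l_6 = 0.00643
R₀ = Σ l_x mₓ:
  age 1: 0.35500 × 158 = 56.0900
  age 2: 0.10863 × 80 = 8.6904
  age 3: 0.05073 × 530 = 26.8869
  age 4: 0.02613 × 290 = 7.5777
  age 5: 0.01432 × 446 = 6.3867
  age 6: 0.00643 × 488 = 3.1378
R₀ = 56.0900 + 8.6904 + 26.8869 + 7.5777 + 6.3867 + 3.1378 = 108.7696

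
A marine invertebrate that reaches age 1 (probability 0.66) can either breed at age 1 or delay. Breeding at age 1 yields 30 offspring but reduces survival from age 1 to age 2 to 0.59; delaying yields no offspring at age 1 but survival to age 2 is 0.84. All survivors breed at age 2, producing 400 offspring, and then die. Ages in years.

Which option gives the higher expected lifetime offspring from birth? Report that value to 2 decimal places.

221.76

breed at age 1: R₀ = 0.66 × (30 + 0.59 × 400) = 0.66 × 266.0000 = 175.5600
delay to age 2: R₀ = 0.66 × (0.84 × 400) = 0.66 × 336.0000 = 221.7600
Higher: delay to age 2 (221.7600).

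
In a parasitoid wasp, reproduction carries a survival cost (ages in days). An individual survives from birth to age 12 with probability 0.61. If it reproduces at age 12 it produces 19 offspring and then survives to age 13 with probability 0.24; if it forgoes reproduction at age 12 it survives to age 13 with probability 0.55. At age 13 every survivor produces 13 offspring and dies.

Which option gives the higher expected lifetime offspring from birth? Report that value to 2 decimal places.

breed at age 12: R₀ = 0.61 × (19 + 0.24 × 13) = 0.61 × 22.1200 = 13.4932
delay to age 13: R₀ = 0.61 × (0.55 × 13) = 0.61 × 7.1500 = 4.3615
Higher: breed at age 12 (13.4932).

13.49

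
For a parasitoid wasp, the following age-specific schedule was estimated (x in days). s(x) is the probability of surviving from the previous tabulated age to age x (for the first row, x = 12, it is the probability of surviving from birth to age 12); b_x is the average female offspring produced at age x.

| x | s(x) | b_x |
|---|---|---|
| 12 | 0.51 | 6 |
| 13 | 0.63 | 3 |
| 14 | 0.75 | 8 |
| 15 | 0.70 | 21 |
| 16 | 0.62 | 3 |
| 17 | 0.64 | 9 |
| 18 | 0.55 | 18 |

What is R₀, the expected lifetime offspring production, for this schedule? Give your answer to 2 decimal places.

11.07

Survivorship from birth: l_x = s_12·s_13·…·s_x.
  l_12 = 0.51000
  l_13 = 0.32130
  l_14 = 0.24098
  l_15 = 0.16868
  l_16 = 0.10458
  l_17 = 0.06693
  l_18 = 0.03681
R₀ = Σ l_x b_x:
  age 12: 0.51000 × 6 = 3.0600
  age 13: 0.32130 × 3 = 0.9639
  age 14: 0.24098 × 8 = 1.9278
  age 15: 0.16868 × 21 = 3.5423
  age 16: 0.10458 × 3 = 0.3137
  age 17: 0.06693 × 9 = 0.6024
  age 18: 0.03681 × 18 = 0.6626
R₀ = 3.0600 + 0.9639 + 1.9278 + 3.5423 + 0.3137 + 0.6024 + 0.6626 = 11.0727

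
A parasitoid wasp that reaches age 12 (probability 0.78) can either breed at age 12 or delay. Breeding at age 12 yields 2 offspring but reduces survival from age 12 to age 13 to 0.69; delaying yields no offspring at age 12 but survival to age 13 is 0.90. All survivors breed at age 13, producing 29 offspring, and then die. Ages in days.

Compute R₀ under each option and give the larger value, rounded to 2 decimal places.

breed at age 12: R₀ = 0.78 × (2 + 0.69 × 29) = 0.78 × 22.0100 = 17.1678
delay to age 13: R₀ = 0.78 × (0.90 × 29) = 0.78 × 26.1000 = 20.3580
Higher: delay to age 13 (20.3580).

20.36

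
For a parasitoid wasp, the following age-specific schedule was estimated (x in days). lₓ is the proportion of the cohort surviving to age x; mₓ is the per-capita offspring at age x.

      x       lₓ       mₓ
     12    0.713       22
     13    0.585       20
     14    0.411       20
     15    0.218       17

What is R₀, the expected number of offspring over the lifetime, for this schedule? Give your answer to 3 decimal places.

R₀ = Σ lₓ mₓ:
  age 12: 0.713 × 22 = 15.6860
  age 13: 0.585 × 20 = 11.7000
  age 14: 0.411 × 20 = 8.2200
  age 15: 0.218 × 17 = 3.7060
R₀ = 15.6860 + 11.7000 + 8.2200 + 3.7060 = 39.3120

39.312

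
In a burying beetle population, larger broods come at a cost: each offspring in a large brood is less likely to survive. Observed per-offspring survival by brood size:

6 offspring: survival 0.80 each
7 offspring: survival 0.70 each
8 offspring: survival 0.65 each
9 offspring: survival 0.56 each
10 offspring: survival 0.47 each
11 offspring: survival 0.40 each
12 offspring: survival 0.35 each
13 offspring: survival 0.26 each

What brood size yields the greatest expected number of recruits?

8

Expected recruits = c × s(c):
  c=6: 6 × 0.80 = 4.800
  c=7: 7 × 0.70 = 4.900
  c=8: 8 × 0.65 = 5.200
  c=9: 9 × 0.56 = 5.040
  c=10: 10 × 0.47 = 4.700
  c=11: 11 × 0.40 = 4.400
  c=12: 12 × 0.35 = 4.200
  c=13: 13 × 0.26 = 3.380
Maximum at c = 8 (5.200 recruits).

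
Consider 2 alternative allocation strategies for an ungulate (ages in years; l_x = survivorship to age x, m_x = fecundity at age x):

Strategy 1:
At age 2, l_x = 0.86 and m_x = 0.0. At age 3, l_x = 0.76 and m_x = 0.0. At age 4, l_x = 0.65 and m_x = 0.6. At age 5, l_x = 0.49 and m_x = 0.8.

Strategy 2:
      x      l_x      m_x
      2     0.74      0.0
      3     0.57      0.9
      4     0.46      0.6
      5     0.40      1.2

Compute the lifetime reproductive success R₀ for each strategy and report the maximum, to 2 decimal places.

1.27

Strategy 1: R₀ = 0.86×0.0 + 0.76×0.0 + 0.65×0.6 + 0.49×0.8 = 0.7820
Strategy 2: R₀ = 0.74×0.0 + 0.57×0.9 + 0.46×0.6 + 0.40×1.2 = 1.2690
Highest R₀: strategy 2 with 1.2690.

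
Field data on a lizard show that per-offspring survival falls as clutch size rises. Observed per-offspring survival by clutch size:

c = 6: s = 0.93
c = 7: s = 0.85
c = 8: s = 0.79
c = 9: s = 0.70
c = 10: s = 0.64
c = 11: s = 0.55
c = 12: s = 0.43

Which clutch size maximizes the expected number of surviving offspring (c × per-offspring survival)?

10

Expected surviving offspring = c × s(c):
  c=6: 6 × 0.93 = 5.580
  c=7: 7 × 0.85 = 5.950
  c=8: 8 × 0.79 = 6.320
  c=9: 9 × 0.70 = 6.300
  c=10: 10 × 0.64 = 6.400
  c=11: 11 × 0.55 = 6.050
  c=12: 12 × 0.43 = 5.160
Maximum at c = 10 (6.400 surviving offspring).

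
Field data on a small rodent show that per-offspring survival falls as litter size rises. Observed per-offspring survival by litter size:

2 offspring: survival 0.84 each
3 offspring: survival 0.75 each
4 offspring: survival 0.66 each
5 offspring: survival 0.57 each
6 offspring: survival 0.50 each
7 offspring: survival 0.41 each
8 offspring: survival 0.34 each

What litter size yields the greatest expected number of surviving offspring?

6

Expected surviving offspring = c × s(c):
  c=2: 2 × 0.84 = 1.680
  c=3: 3 × 0.75 = 2.250
  c=4: 4 × 0.66 = 2.640
  c=5: 5 × 0.57 = 2.850
  c=6: 6 × 0.50 = 3.000
  c=7: 7 × 0.41 = 2.870
  c=8: 8 × 0.34 = 2.720
Maximum at c = 6 (3.000 surviving offspring).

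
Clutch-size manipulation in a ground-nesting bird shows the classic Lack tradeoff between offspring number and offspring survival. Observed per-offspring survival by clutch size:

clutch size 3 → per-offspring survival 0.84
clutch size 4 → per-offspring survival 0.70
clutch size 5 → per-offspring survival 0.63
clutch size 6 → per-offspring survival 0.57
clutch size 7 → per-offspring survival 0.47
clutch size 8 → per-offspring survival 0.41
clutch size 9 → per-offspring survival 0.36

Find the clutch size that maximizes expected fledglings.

Expected fledglings = c × s(c):
  c=3: 3 × 0.84 = 2.520
  c=4: 4 × 0.70 = 2.800
  c=5: 5 × 0.63 = 3.150
  c=6: 6 × 0.57 = 3.420
  c=7: 7 × 0.47 = 3.290
  c=8: 8 × 0.41 = 3.280
  c=9: 9 × 0.36 = 3.240
Maximum at c = 6 (3.420 fledglings).

6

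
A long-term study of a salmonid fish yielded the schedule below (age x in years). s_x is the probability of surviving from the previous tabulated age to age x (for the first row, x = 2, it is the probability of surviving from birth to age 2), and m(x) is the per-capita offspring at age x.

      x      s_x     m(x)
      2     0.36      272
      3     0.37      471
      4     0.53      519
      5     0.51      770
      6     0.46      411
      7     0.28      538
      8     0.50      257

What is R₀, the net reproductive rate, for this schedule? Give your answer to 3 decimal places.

Survivorship from birth: l_x = s_2·s_3·…·s_x.
  l_2 = 0.36000
  l_3 = 0.13320
  l_4 = 0.07060
  l_5 = 0.03600
  l_6 = 0.01656
  l_7 = 0.00464
  l_8 = 0.00232
R₀ = Σ l_x m(x):
  age 2: 0.36000 × 272 = 97.9200
  age 3: 0.13320 × 471 = 62.7372
  age 4: 0.07060 × 519 = 36.6414
  age 5: 0.03600 × 770 = 27.7200
  age 6: 0.01656 × 411 = 6.8062
  age 7: 0.00464 × 538 = 2.4963
  age 8: 0.00232 × 257 = 0.5962
R₀ = 97.9200 + 62.7372 + 36.6414 + 27.7200 + 6.8062 + 2.4963 + 0.5962 = 234.9173

234.917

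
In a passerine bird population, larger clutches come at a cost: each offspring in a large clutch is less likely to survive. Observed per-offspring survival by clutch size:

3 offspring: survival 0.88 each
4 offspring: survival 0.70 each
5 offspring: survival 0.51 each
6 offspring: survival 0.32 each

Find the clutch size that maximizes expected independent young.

Expected independent young = c × s(c):
  c=3: 3 × 0.88 = 2.640
  c=4: 4 × 0.70 = 2.800
  c=5: 5 × 0.51 = 2.550
  c=6: 6 × 0.32 = 1.920
Maximum at c = 4 (2.800 independent young).

4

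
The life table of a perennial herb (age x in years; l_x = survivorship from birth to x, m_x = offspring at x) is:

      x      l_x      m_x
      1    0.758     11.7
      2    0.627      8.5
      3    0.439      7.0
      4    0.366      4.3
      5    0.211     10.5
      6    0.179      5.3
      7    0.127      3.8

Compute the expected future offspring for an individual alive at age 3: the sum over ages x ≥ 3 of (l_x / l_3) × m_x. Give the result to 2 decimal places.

l_3 = 0.439. Conditional survival from age 3 to x is l_x / l_3.
  x=3: (0.439/0.439) × 7.0 = 7.0000
  x=4: (0.366/0.439) × 4.3 = 3.5850
  x=5: (0.211/0.439) × 10.5 = 5.0467
  x=6: (0.179/0.439) × 5.3 = 2.1610
  x=7: (0.127/0.439) × 3.8 = 1.0993
Sum = 7.0000 + 3.5850 + 5.0467 + 2.1610 + 1.0993 = 18.8920

18.89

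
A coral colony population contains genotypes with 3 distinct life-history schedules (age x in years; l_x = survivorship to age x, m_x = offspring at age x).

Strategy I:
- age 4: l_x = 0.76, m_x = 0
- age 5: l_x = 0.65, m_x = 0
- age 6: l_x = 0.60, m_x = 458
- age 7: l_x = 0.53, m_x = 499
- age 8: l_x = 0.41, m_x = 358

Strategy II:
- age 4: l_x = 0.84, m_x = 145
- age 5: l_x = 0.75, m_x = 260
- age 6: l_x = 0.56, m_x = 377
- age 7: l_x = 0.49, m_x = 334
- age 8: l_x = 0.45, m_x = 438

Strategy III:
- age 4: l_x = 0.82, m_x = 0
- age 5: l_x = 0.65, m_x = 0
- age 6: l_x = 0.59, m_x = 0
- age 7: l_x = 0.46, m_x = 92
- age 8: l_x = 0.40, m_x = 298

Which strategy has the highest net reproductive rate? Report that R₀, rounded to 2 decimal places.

Strategy I: R₀ = 0.76×0 + 0.65×0 + 0.60×458 + 0.53×499 + 0.41×358 = 686.0500
Strategy II: R₀ = 0.84×145 + 0.75×260 + 0.56×377 + 0.49×334 + 0.45×438 = 888.6800
Strategy III: R₀ = 0.82×0 + 0.65×0 + 0.59×0 + 0.46×92 + 0.40×298 = 161.5200
Highest R₀: strategy II with 888.6800.

888.68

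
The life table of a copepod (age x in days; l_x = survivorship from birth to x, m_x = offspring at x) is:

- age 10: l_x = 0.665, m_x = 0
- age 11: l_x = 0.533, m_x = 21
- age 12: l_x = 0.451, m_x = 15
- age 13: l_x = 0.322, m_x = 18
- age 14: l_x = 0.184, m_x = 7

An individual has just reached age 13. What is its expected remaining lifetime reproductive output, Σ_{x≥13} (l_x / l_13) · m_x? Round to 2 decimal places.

22.00

l_13 = 0.322. Conditional survival from age 13 to x is l_x / l_13.
  x=13: (0.322/0.322) × 18 = 18.0000
  x=14: (0.184/0.322) × 7 = 4.0000
Sum = 18.0000 + 4.0000 = 22.0000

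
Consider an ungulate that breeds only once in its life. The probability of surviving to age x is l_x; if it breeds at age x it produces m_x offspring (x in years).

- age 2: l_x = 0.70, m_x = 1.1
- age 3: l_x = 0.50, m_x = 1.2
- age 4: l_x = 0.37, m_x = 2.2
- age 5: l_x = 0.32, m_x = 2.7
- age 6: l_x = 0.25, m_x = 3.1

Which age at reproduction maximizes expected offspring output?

Expected offspring if breeding at age x = l_x × m_x:
  age 2: 0.70 × 1.1 = 0.770
  age 3: 0.50 × 1.2 = 0.600
  age 4: 0.37 × 2.2 = 0.814
  age 5: 0.32 × 2.7 = 0.864
  age 6: 0.25 × 3.1 = 0.775
Maximum at age 5 (0.864).

5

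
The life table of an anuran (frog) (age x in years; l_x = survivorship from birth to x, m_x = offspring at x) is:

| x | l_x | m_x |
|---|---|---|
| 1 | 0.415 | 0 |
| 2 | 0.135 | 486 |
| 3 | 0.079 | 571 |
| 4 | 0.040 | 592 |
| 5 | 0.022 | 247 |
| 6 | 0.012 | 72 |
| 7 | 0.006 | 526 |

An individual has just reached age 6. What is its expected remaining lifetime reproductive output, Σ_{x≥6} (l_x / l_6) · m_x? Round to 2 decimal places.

335.00

l_6 = 0.012. Conditional survival from age 6 to x is l_x / l_6.
  x=6: (0.012/0.012) × 72 = 72.0000
  x=7: (0.006/0.012) × 526 = 263.0000
Sum = 72.0000 + 263.0000 = 335.0000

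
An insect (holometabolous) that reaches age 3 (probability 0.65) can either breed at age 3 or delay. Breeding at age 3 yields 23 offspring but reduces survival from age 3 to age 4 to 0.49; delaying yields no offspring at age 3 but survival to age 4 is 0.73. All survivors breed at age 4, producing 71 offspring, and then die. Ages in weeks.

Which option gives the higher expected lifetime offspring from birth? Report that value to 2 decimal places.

breed at age 3: R₀ = 0.65 × (23 + 0.49 × 71) = 0.65 × 57.7900 = 37.5635
delay to age 4: R₀ = 0.65 × (0.73 × 71) = 0.65 × 51.8300 = 33.6895
Higher: breed at age 3 (37.5635).

37.56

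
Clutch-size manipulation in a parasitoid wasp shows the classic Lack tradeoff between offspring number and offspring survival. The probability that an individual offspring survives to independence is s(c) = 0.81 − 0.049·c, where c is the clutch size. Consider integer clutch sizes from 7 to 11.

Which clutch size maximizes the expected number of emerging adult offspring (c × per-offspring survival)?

8

Expected emerging adult offspring = c × s(c):
  c=7: 7 × 0.467 = 3.269
  c=8: 8 × 0.418 = 3.344
  c=9: 9 × 0.369 = 3.321
  c=10: 10 × 0.320 = 3.200
  c=11: 11 × 0.271 = 2.981
Maximum at c = 8 (3.344 emerging adult offspring).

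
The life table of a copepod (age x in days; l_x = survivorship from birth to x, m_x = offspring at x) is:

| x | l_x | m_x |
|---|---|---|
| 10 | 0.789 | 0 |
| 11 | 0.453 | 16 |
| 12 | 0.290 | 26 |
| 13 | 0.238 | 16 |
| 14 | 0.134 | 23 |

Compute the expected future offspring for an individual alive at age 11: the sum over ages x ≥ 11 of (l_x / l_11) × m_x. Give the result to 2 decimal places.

47.85

l_11 = 0.453. Conditional survival from age 11 to x is l_x / l_11.
  x=11: (0.453/0.453) × 16 = 16.0000
  x=12: (0.290/0.453) × 26 = 16.6446
  x=13: (0.238/0.453) × 16 = 8.4062
  x=14: (0.134/0.453) × 23 = 6.8035
Sum = 16.0000 + 16.6446 + 8.4062 + 6.8035 = 47.8543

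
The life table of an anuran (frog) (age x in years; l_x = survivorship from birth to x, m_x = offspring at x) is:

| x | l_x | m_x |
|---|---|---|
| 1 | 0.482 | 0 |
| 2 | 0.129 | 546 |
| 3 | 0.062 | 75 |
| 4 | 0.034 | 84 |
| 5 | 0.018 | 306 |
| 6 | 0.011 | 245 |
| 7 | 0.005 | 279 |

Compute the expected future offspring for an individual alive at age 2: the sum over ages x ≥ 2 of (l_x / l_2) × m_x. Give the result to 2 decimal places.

678.59

l_2 = 0.129. Conditional survival from age 2 to x is l_x / l_2.
  x=2: (0.129/0.129) × 546 = 546.0000
  x=3: (0.062/0.129) × 75 = 36.0465
  x=4: (0.034/0.129) × 84 = 22.1395
  x=5: (0.018/0.129) × 306 = 42.6977
  x=6: (0.011/0.129) × 245 = 20.8915
  x=7: (0.005/0.129) × 279 = 10.8140
Sum = 546.0000 + 36.0465 + 22.1395 + 42.6977 + 20.8915 + 10.8140 = 678.5891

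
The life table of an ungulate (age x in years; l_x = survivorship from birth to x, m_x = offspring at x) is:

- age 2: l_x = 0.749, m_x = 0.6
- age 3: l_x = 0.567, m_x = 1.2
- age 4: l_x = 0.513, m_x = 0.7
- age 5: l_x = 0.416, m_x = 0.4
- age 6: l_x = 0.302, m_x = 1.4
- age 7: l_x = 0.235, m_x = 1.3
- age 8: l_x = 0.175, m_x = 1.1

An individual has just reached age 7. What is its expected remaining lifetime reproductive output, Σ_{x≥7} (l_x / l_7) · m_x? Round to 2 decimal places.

l_7 = 0.235. Conditional survival from age 7 to x is l_x / l_7.
  x=7: (0.235/0.235) × 1.3 = 1.3000
  x=8: (0.175/0.235) × 1.1 = 0.8191
Sum = 1.3000 + 0.8191 = 2.1191

2.12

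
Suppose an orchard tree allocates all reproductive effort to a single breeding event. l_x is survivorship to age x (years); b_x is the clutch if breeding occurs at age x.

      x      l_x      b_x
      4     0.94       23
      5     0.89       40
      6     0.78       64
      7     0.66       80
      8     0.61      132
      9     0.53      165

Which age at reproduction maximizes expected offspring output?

Expected offspring if breeding at age x = l_x × b_x:
  age 4: 0.94 × 23 = 21.620
  age 5: 0.89 × 40 = 35.600
  age 6: 0.78 × 64 = 49.920
  age 7: 0.66 × 80 = 52.800
  age 8: 0.61 × 132 = 80.520
  age 9: 0.53 × 165 = 87.450
Maximum at age 9 (87.450).

9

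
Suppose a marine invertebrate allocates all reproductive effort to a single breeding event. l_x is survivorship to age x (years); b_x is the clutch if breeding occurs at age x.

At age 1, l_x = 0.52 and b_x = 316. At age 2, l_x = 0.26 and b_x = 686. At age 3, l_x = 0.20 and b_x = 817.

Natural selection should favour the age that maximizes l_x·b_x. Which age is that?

2

Expected offspring if breeding at age x = l_x × b_x:
  age 1: 0.52 × 316 = 164.320
  age 2: 0.26 × 686 = 178.360
  age 3: 0.20 × 817 = 163.400
Maximum at age 2 (178.360).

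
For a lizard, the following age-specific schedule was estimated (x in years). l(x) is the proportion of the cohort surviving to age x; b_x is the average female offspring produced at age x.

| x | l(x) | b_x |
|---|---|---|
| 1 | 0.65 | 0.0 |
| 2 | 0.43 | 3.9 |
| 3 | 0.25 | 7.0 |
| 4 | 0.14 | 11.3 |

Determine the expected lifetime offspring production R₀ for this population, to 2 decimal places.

R₀ = Σ l(x) b_x:
  age 1: 0.65 × 0.0 = 0.0000
  age 2: 0.43 × 3.9 = 1.6770
  age 3: 0.25 × 7.0 = 1.7500
  age 4: 0.14 × 11.3 = 1.5820
R₀ = 0.0000 + 1.6770 + 1.7500 + 1.5820 = 5.0090

5.01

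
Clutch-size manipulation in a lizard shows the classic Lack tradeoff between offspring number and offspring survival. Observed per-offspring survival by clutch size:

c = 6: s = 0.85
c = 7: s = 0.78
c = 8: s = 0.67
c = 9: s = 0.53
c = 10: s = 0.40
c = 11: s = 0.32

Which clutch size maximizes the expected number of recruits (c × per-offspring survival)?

Expected recruits = c × s(c):
  c=6: 6 × 0.85 = 5.100
  c=7: 7 × 0.78 = 5.460
  c=8: 8 × 0.67 = 5.360
  c=9: 9 × 0.53 = 4.770
  c=10: 10 × 0.40 = 4.000
  c=11: 11 × 0.32 = 3.520
Maximum at c = 7 (5.460 recruits).

7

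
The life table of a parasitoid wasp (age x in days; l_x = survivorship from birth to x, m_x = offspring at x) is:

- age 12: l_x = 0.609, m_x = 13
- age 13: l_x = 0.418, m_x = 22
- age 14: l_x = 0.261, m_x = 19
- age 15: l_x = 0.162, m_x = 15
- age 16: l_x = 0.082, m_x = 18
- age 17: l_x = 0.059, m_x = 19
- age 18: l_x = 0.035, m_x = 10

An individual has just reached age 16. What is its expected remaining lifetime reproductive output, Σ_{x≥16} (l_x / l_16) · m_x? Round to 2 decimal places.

l_16 = 0.082. Conditional survival from age 16 to x is l_x / l_16.
  x=16: (0.082/0.082) × 18 = 18.0000
  x=17: (0.059/0.082) × 19 = 13.6707
  x=18: (0.035/0.082) × 10 = 4.2683
Sum = 18.0000 + 13.6707 + 4.2683 = 35.9390

35.94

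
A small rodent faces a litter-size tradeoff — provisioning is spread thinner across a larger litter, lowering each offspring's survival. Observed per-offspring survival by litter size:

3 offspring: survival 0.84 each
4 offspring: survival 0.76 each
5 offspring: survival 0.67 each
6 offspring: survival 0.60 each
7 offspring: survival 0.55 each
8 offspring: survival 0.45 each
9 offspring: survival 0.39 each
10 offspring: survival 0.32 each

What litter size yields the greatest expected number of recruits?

Expected recruits = c × s(c):
  c=3: 3 × 0.84 = 2.520
  c=4: 4 × 0.76 = 3.040
  c=5: 5 × 0.67 = 3.350
  c=6: 6 × 0.60 = 3.600
  c=7: 7 × 0.55 = 3.850
  c=8: 8 × 0.45 = 3.600
  c=9: 9 × 0.39 = 3.510
  c=10: 10 × 0.32 = 3.200
Maximum at c = 7 (3.850 recruits).

7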